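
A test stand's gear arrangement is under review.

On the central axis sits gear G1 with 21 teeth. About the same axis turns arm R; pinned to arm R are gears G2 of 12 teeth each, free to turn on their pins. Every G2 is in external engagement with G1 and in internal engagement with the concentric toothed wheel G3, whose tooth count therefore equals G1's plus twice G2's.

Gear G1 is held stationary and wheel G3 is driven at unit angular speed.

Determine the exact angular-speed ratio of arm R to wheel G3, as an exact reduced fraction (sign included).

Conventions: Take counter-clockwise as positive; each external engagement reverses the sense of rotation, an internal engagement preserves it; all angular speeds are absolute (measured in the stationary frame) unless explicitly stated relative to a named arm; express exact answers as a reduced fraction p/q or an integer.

15/22

planetary set (21T centre, 12T on arm, 45T internal) — Willis relation
ring teeth: 21 + 2·12 = 45
21(ω_sun−ω_arm) = −45(ω_ring−ω_arm),  ω_sun = 0, ω_ring = 1
21(0−ω_arm) = −45(1−ω_arm)  ⇒  66·ω_arm = 45  ⇒  ω_arm = 15/22
ω_out/ω_in = 15/22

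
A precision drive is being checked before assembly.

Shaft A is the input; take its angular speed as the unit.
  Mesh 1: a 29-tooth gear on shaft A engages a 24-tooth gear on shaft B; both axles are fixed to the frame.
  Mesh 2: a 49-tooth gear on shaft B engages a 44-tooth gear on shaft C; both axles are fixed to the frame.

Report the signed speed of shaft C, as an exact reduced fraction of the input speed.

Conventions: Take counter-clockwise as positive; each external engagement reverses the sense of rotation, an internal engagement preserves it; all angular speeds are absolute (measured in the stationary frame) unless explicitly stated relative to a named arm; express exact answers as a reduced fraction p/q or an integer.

2-mesh fixed-axis compound train (all bearings frame-fixed)
mesh 1 [29T→24T]: |ω|/ω_in = 1×29/24 = 29/24, sense flips to −
mesh 2 [49T→44T]: |ω|/ω_in = (29/24)×49/44 = 1421/1056, sense flips to +
signed output speed (× input speed) = 1421/1056

1421/1056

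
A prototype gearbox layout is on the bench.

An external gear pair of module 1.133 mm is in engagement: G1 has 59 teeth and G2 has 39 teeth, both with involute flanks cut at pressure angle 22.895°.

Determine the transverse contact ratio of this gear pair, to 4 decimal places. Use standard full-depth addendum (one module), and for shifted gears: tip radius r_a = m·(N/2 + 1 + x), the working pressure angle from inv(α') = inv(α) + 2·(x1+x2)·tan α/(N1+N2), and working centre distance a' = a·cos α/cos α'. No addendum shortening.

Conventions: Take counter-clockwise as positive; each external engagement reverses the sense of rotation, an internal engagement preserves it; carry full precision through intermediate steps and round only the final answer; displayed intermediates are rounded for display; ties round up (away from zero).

1.6101

recognized (one external pair, fixed centres): single-mesh tooth geometry, m = 1.133, N1 = 59, N2 = 39
base radii: r_b1 = 30.790375, r_b2 = 20.352960
tip radii: r_a1 = 34.556500, r_a2 = 23.226500
no profile shift: α' = α, a' = a
action lengths: √(r_a1²−r_b1²) = 15.687718, √(r_a2²−r_b2²) = 11.190502
base pitch p_b = π·m·cos α = 3.279011
CR = (15.687718 + 11.190502 − 55.517000·sin 22.89500°)/3.279011 = 1.610147
contact ratio ≈ 1.6101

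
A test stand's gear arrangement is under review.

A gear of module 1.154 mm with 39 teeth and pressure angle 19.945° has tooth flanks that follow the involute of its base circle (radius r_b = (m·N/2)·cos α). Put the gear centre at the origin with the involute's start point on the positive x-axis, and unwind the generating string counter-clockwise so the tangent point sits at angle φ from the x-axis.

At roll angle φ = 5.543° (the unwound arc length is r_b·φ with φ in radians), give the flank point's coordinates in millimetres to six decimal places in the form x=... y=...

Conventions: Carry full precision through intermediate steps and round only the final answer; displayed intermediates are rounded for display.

x=21.252040 y=0.006378

topology: single-mesh involute geometry — m = 1.154, N = 39
pitch radius r_p = m·N/2 = 1.154·39/2 = 22.503000
base radius r_b = r_p·cos α = 22.503000·cos 19.945° = 21.153281
roll angle φ = 5.543° = 0.09674360 rad
x = r_b·(cos φ + φ·sin φ) = 21.252040
y = r_b·(sin φ − φ·cos φ) = 0.006378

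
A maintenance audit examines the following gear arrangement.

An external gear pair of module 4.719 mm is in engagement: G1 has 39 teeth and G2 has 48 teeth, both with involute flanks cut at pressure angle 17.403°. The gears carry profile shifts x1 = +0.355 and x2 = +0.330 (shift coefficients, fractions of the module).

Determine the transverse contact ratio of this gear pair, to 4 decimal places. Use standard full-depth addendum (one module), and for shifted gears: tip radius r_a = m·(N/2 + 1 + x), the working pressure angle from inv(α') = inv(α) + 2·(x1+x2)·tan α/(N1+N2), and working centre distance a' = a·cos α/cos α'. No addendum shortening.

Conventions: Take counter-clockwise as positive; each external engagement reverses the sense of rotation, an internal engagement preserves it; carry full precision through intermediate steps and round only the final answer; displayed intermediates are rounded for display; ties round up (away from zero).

topology: single-mesh involute geometry — m = 4.719, 39T/48T pair
base radii: r_b1 = 87.808231, r_b2 = 108.071669
tip radii: r_a1 = 98.414745, r_a2 = 119.532270
inv(α') = inv(17.403°) + 2·(+0.355+0.330)·tan α/(39+48) = 0.01463461  ⇒  α' = 19.88258°
a' = a·cos α / cos α' = 205.2765·cos 17.403°/cos 19.88258° = 208.296099
action lengths: √(r_a1²−r_b1²) = 44.442959, √(r_a2²−r_b2²) = 51.073260
base pitch p_b = π·m·cos α = 14.146548
CR = (44.442959 + 51.073260 − 208.296099·sin 19.88258°)/14.146548 = 1.744316
contact ratio ≈ 1.7443

1.7443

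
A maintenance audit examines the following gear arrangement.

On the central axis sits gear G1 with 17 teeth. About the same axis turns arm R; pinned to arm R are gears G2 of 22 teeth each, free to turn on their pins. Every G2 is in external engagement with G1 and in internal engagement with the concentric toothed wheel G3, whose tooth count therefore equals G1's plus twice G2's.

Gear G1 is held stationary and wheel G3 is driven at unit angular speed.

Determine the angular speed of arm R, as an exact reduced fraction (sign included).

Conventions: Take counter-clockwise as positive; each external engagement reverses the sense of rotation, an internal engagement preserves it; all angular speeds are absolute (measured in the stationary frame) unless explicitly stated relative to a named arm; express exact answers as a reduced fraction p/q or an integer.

61/78

topology: planetary set — G1 17T / G2 22T / G3 61T, arm = carrier (Willis)
ring teeth: 17 + 2·22 = 61
17(ω_sun−ω_arm) = −61(ω_ring−ω_arm),  ω_sun = 0, ω_ring = 1
17(0−ω_arm) = −61(1−ω_arm)  ⇒  78·ω_arm = 61  ⇒  ω_arm = 61/78
exact speed ratio = 61/78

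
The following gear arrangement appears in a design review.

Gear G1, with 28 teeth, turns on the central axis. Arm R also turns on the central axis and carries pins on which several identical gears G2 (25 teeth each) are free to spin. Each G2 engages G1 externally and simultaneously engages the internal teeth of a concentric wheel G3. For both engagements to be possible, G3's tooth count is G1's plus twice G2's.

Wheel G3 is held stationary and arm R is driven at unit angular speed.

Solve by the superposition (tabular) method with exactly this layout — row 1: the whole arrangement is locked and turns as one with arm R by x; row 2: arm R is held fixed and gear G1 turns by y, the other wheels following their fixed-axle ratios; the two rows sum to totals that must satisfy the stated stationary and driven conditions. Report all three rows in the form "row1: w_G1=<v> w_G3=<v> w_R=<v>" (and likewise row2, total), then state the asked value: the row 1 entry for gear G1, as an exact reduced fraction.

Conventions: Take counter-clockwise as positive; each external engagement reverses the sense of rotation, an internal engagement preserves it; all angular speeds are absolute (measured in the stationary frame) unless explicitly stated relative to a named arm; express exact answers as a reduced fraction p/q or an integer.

row1: w_G1=1 w_G3=1 w_R=1
row2: w_G1=39/14 w_G3=-1 w_R=0
total: w_G1=53/14 w_G3=0 w_R=1
asked value: 1

recognized (axles ride arm R): planetary set, 28/25/78 teeth
row 1 (train locked, turned with arm): all members turn x
row 2: sun turns y, ring = −(28/78)·y, arm 0
boundary: total ω_ring = x − (28/78)·y = 0 and total ω_arm = x = 1  ⇒  y = 39/14, x = 1
row 2 ring = −(28/78)·39/14 = -1
totals (row 1 + row 2): sun 1 + 39/14 = 53/14, ring 1 + (-1) = 0, arm 1 + 0 = 1
asked cell (row1, sun) = 1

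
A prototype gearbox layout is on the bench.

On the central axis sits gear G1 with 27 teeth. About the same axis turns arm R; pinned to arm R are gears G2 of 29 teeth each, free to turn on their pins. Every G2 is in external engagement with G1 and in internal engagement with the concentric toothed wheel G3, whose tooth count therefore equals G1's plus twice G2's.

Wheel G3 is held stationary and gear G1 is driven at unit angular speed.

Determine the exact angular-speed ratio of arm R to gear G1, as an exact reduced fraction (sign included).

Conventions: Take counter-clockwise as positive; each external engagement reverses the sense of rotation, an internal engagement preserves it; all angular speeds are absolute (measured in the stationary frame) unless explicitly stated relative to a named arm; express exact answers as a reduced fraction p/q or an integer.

recognized (axles ride arm R): planetary set, 27/29/85 teeth
ring teeth: 27 + 2·29 = 85
27(ω_sun−ω_arm) = −85(ω_ring−ω_arm),  ω_ring = 0, ω_sun = 1
27(1−ω_arm) = −85(0−ω_arm)  ⇒  112·ω_arm = 27  ⇒  ω_arm = 27/112
ω_out/ω_in = 27/112

27/112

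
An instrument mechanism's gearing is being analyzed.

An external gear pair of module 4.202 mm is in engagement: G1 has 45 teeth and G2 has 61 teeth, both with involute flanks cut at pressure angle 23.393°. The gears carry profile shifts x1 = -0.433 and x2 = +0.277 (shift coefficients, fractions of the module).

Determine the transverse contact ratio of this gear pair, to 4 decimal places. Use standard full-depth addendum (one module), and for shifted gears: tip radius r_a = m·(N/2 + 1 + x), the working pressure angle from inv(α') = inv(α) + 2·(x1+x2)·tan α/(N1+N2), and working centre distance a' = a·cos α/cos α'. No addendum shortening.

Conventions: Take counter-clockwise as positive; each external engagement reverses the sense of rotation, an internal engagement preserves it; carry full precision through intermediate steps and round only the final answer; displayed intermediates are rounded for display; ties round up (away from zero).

recognized (one external pair, fixed centres): single-mesh tooth geometry, m = 4.202, N1 = 45, N2 = 61
base radii: r_b1 = 86.773698, r_b2 = 117.626568
tip radii: r_a1 = 96.927534, r_a2 = 133.526954
inv(α') = inv(23.393°) + 2·(-0.433+0.277)·tan α/(45+61) = 0.02303543  ⇒  α' = 22.99566°
a' = a·cos α / cos α' = 222.7060·cos 23.393°/cos 22.99566° = 222.045206
action lengths: √(r_a1²−r_b1²) = 43.188797, √(r_a2²−r_b2²) = 63.193654
base pitch p_b = π·m·cos α = 12.115894
CR = (43.188797 + 63.193654 − 222.045206·sin 22.99566°)/12.115894 = 1.620844
contact ratio ≈ 1.6208

1.6208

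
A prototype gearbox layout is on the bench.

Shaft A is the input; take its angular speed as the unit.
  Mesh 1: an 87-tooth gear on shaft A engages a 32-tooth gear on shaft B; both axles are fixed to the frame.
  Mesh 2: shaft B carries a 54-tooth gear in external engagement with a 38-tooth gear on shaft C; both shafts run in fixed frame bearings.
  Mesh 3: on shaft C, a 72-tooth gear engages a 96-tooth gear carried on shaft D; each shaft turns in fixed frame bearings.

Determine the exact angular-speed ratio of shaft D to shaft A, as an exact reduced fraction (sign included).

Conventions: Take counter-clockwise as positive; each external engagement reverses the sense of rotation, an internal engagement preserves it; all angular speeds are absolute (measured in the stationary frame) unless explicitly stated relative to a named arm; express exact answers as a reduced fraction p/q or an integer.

class = fixed-axis compound train [3 meshes; 3 ratios multiply, 3 sense flips]
mesh 1 [87T→32T]: running ratio 87/32, sense −
mesh 2 [54T→38T]: running ratio 2349/608, sense +
mesh 3 [72T→96T]: running ratio 7047/2432, sense −
ω_out/ω_in = -7047/2432

-7047/2432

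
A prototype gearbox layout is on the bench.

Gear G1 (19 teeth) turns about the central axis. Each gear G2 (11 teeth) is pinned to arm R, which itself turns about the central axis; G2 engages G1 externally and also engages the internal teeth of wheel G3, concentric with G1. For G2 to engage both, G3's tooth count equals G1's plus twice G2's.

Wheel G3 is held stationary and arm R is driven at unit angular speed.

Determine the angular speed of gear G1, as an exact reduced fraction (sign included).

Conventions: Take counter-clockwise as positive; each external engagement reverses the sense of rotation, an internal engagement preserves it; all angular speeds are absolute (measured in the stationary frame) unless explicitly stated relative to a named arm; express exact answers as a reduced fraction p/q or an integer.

60/19

topology: planetary set — G1 19T / G2 11T / G3 41T, arm = carrier (Willis)
ring teeth: 19 + 2·11 = 41
19(ω_sun−ω_arm) = −41(ω_ring−ω_arm),  ω_ring = 0, ω_arm = 1
ω_sun = 1 − (41/19)(0−1) = 60/19
exact speed ratio = 60/19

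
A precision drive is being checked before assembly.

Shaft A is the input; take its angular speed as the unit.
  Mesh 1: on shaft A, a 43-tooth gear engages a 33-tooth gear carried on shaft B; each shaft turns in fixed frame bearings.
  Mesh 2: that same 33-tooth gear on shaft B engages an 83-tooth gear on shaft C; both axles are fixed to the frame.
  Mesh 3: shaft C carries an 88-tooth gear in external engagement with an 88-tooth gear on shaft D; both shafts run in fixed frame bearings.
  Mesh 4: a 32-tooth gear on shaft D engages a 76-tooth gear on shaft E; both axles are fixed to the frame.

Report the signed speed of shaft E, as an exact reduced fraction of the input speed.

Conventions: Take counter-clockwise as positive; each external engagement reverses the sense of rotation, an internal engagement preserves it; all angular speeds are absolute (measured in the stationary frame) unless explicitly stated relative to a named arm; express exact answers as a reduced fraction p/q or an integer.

4-mesh fixed-axis compound train (all bearings frame-fixed)
mesh 1 [43T→33T]: |ω|/ω_in = 1×43/33 = 43/33, sense flips to −
mesh 2 [33T→83T]: |ω|/ω_in = (43/33)×33/83 = 43/83, sense flips to +
mesh 3 [88T→88T]: |ω|/ω_in = (43/83)×88/88 = 43/83, sense flips to −
mesh 4 [32T→76T]: |ω|/ω_in = (43/83)×32/76 = 344/1577, sense flips to +
signed output speed (× input speed) = 344/1577

344/1577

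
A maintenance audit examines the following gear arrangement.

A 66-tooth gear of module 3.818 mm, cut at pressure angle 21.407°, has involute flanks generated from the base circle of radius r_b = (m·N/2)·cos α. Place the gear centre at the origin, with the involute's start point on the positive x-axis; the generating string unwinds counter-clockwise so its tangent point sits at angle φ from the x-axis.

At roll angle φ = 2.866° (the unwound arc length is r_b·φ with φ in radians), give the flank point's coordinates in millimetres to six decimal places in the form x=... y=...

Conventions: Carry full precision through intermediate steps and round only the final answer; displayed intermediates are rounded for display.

x=117.448489 y=0.004893

recognized (one wheel, involute flank): single-mesh tooth geometry, m = 3.818, N = 66
pitch radius r_p = m·N/2 = 3.818·66/2 = 125.994000
base radius r_b = r_p·cos α = 125.994000·cos 21.407° = 117.301829
roll angle φ = 2.866° = 0.05002114 rad
x = r_b·(cos φ + φ·sin φ) = 117.448489
y = r_b·(sin φ − φ·cos φ) = 0.004893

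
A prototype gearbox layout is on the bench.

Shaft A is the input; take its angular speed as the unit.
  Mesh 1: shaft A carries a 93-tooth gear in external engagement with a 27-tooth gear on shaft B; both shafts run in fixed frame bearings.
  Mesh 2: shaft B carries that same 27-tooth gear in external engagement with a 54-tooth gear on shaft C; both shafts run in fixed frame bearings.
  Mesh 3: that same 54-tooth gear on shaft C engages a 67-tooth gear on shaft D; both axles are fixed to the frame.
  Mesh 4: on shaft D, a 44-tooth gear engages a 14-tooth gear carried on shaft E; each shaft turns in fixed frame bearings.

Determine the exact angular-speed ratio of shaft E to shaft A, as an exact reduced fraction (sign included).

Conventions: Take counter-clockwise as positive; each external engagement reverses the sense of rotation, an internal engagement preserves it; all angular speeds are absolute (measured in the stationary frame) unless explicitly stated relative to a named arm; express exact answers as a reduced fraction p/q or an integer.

2046/469

class = fixed-axis compound train [4 meshes; 4 ratios multiply, 4 sense flips]
mesh 1 [93T→27T]: running ratio 31/9, sense −
mesh 2 [27T→54T]: running ratio 31/18, sense +
mesh 3 [54T→67T]: running ratio 93/67, sense −
mesh 4 [44T→14T]: running ratio 2046/469, sense +
ω_out/ω_in = 2046/469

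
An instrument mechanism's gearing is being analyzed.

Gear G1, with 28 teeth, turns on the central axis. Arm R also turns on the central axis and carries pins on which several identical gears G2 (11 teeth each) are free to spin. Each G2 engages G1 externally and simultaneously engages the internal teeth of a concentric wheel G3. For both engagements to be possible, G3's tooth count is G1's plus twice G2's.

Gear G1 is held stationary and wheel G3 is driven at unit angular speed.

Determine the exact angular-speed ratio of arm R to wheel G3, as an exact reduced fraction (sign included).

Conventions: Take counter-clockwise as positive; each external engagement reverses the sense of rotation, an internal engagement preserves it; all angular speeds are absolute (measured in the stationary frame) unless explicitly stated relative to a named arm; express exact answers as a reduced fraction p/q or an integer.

25/39

class = planetary set [G3 = 28+2·11 = 50; Willis about the carrier]
ring teeth: 28 + 2·11 = 50
28(ω_sun−ω_arm) = −50(ω_ring−ω_arm),  ω_sun = 0, ω_ring = 1
28(0−ω_arm) = −50(1−ω_arm)  ⇒  78·ω_arm = 50  ⇒  ω_arm = 25/39
ω_out/ω_in = 25/39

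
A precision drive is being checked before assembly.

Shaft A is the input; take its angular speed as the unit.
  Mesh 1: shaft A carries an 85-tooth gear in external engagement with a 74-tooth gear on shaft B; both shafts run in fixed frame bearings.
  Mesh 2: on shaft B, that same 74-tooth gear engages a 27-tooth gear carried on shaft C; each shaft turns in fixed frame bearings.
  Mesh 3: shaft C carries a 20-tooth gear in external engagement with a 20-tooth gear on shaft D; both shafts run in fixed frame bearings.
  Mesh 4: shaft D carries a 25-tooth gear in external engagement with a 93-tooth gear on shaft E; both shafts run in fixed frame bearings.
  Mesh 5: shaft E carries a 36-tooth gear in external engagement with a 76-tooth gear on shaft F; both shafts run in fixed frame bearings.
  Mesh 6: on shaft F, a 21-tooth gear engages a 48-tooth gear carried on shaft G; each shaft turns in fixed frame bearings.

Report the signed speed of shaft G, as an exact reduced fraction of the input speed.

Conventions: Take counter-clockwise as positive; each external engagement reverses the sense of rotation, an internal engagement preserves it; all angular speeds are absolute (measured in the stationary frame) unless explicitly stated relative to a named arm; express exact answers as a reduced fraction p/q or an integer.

14875/84816

6-mesh fixed-axis compound train (all bearings frame-fixed)
mesh 1 [85T→74T]: |ω|/ω_in = 1×85/74 = 85/74, sense flips to −
mesh 2 [74T→27T]: |ω|/ω_in = (85/74)×74/27 = 85/27, sense flips to +
mesh 3 [20T→20T]: |ω|/ω_in = (85/27)×20/20 = 85/27, sense flips to −
mesh 4 [25T→93T]: |ω|/ω_in = (85/27)×25/93 = 2125/2511, sense flips to +
mesh 5 [36T→76T]: |ω|/ω_in = (2125/2511)×36/76 = 2125/5301, sense flips to −
mesh 6 [21T→48T]: |ω|/ω_in = (2125/5301)×21/48 = 14875/84816, sense flips to +
signed output speed (× input speed) = 14875/84816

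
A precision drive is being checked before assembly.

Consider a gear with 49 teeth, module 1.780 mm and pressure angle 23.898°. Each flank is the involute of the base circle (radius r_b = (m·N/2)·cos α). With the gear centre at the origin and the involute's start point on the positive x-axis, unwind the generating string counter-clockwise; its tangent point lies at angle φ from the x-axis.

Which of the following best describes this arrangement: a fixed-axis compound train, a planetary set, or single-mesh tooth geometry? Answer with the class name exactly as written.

single-mesh tooth geometry

single-mesh involute tooth geometry (49T wheel at module 1.780)
classification: single-mesh tooth geometry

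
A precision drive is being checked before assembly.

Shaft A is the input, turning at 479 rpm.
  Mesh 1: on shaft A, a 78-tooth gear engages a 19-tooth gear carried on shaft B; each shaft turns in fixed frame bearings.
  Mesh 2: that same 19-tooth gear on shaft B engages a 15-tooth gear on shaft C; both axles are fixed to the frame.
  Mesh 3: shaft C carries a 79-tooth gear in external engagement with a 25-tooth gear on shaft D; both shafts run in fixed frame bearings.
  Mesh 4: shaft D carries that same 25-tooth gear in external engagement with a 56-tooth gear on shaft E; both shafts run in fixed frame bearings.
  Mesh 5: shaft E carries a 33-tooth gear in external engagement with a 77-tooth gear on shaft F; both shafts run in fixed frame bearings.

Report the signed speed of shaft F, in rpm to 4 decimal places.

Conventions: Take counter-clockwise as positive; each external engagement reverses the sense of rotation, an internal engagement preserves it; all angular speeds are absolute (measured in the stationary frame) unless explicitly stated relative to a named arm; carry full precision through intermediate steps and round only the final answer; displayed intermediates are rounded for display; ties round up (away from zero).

topology: fixed-axis compound train — 5 meshes, A→F
mesh 1 [78T→19T]: ω = 479.0000×78/19 = 1966.4211 rpm, sense flips to −
mesh 2 [19T→15T]: ω = 1966.4211×19/15 = 2490.8000 rpm, sense flips to +
mesh 3 [79T→25T]: ω = 2490.8000×79/25 = 7870.9280 rpm, sense flips to −
mesh 4 [25T→56T]: ω = 7870.9280×25/56 = 3513.8071 rpm, sense flips to +
mesh 5 [33T→77T]: ω = 3513.8071×33/77 = 1505.9173 rpm, sense flips to −
signed output speed = -1505.9173 rpm

-1505.9173 rpm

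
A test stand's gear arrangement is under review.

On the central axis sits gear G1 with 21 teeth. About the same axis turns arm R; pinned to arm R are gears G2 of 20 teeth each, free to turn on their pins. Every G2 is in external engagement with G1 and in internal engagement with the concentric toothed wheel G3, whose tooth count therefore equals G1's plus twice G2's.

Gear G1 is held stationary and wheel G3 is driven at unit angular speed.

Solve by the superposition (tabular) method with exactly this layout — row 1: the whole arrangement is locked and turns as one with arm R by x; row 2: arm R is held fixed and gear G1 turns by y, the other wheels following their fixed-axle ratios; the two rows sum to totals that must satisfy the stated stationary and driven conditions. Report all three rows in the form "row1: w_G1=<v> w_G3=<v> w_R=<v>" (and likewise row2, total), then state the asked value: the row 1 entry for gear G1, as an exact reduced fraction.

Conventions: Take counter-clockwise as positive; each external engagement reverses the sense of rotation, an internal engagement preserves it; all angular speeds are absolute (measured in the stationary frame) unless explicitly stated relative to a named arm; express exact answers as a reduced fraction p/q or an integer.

class = planetary set [G3 = 21+2·20 = 61; Willis about the carrier]
row 1: whole set turns with the arm by x
row 2 (arm held, sun turns y): ω_ring = −(21/61)·y, ω_arm = 0
boundary: total ω_sun = x + y = 0 and total ω_ring = x − (21/61)·y = 1  ⇒  y = -61/82, x = 61/82
row 2 ring = −(21/61)·(-61/82) = 21/82
totals (row 1 + row 2): sun 61/82 + (-61/82) = 0, ring 61/82 + 21/82 = 1, arm 61/82 + 0 = 61/82
asked cell (row1, sun) = 61/82

row1: w_G1=61/82 w_G3=61/82 w_R=61/82
row2: w_G1=-61/82 w_G3=21/82 w_R=0
total: w_G1=0 w_G3=1 w_R=61/82
asked value: 61/82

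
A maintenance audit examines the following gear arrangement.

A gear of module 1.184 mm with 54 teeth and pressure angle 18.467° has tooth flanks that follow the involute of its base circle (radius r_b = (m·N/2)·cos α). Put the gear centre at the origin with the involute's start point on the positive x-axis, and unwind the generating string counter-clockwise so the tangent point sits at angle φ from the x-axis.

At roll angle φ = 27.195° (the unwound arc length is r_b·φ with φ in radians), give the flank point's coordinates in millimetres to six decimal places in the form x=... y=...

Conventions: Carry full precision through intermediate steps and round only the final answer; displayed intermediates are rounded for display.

x=33.547408 y=1.056618

topology: single-mesh involute geometry — m = 1.184, N = 54
pitch radius r_p = m·N/2 = 1.184·54/2 = 31.968000
base radius r_b = r_p·cos α = 31.968000·cos 18.467° = 30.321848
roll angle φ = 27.195° = 0.47464229 rad
x = r_b·(cos φ + φ·sin φ) = 33.547408
y = r_b·(sin φ − φ·cos φ) = 1.056618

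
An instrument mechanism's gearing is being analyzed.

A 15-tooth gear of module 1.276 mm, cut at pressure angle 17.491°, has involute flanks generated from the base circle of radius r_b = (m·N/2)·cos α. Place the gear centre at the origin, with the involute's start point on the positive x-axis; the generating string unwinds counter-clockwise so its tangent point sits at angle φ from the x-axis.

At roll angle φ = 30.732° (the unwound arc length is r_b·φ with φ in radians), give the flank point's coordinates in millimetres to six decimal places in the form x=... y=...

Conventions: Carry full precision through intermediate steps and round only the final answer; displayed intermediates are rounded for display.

x=10.347570 y=0.456131

topology: single-mesh involute geometry — m = 1.276, N = 15
pitch radius r_p = m·N/2 = 1.276·15/2 = 9.570000
base radius r_b = r_p·cos α = 9.570000·cos 17.491° = 9.127523
roll angle φ = 30.732° = 0.53637459 rad
x = r_b·(cos φ + φ·sin φ) = 10.347570
y = r_b·(sin φ − φ·cos φ) = 0.456131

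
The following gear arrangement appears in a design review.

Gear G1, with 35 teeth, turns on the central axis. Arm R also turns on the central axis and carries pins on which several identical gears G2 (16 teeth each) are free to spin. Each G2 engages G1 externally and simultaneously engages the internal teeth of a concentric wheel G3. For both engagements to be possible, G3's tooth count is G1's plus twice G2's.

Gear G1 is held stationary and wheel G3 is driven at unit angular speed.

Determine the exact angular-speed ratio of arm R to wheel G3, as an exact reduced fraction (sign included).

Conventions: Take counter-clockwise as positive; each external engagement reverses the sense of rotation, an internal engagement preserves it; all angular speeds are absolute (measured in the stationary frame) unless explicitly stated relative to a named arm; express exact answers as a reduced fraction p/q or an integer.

recognized (axles ride arm R): planetary set, 35/16/67 teeth
ring teeth: 35 + 2·16 = 67
35(ω_sun−ω_arm) = −67(ω_ring−ω_arm),  ω_sun = 0, ω_ring = 1
35(0−ω_arm) = −67(1−ω_arm)  ⇒  102·ω_arm = 67  ⇒  ω_arm = 67/102
ω_out/ω_in = 67/102

67/102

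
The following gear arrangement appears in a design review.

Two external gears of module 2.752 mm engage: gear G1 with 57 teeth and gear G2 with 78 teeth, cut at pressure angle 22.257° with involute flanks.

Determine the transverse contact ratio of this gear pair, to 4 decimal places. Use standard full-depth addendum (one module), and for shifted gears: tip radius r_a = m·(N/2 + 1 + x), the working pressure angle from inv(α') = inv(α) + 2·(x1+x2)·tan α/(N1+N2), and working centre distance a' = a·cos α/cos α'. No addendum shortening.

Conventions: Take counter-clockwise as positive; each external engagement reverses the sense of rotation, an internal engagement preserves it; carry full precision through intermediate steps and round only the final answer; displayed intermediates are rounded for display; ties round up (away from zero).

1.6798

single-mesh involute tooth geometry (57T engaging 78T at module 2.752)
base radii: r_b1 = 72.588364, r_b2 = 99.331445
tip radii: r_a1 = 81.184000, r_a2 = 110.080000
no profile shift: α' = α, a' = a
action lengths: √(r_a1²−r_b1²) = 36.356172, √(r_a2²−r_b2²) = 47.443338
base pitch p_b = π·m·cos α = 8.001511
CR = (36.356172 + 47.443338 − 185.760000·sin 22.25700°)/8.001511 = 1.679775
contact ratio ≈ 1.6798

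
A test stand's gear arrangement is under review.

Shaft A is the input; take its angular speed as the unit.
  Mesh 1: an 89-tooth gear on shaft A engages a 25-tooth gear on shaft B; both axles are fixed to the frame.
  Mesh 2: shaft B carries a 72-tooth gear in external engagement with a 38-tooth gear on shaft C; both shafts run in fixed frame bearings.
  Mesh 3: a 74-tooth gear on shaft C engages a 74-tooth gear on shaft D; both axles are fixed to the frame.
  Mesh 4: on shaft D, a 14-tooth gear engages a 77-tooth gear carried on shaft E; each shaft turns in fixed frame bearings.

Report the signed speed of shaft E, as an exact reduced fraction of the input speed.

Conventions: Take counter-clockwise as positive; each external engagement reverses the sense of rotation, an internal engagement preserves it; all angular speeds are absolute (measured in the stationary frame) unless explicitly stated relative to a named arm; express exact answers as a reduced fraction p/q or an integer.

4-mesh fixed-axis compound train (all bearings frame-fixed)
mesh 1 [89T→25T]: |ω|/ω_in = 1×89/25 = 89/25, sense flips to −
mesh 2 [72T→38T]: |ω|/ω_in = (89/25)×72/38 = 3204/475, sense flips to +
mesh 3 [74T→74T]: |ω|/ω_in = (3204/475)×74/74 = 3204/475, sense flips to −
mesh 4 [14T→77T]: |ω|/ω_in = (3204/475)×14/77 = 6408/5225, sense flips to +
signed output speed (× input speed) = 6408/5225

6408/5225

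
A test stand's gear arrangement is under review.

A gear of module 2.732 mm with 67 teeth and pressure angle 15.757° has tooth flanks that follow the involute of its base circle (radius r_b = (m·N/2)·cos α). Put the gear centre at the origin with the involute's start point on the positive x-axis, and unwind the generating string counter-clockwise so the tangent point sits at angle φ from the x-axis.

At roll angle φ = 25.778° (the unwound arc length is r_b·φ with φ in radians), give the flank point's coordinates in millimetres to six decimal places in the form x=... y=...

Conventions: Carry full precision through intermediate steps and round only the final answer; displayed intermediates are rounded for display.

topology: single-mesh involute geometry — m = 2.732, N = 67
pitch radius r_p = m·N/2 = 2.732·67/2 = 91.522000
base radius r_b = r_p·cos α = 91.522000·cos 15.757° = 88.082792
roll angle φ = 25.778° = 0.44991097 rad
x = r_b·(cos φ + φ·sin φ) = 96.551558
y = r_b·(sin φ − φ·cos φ) = 2.620191

x=96.551558 y=2.620191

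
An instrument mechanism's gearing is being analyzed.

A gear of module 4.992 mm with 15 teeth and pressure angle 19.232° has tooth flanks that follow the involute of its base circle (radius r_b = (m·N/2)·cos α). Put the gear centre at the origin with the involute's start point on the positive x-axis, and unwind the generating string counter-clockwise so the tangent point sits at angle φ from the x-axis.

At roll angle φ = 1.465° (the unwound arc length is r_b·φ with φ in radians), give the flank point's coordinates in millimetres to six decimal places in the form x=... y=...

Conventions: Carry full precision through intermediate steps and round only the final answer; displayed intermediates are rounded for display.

x=35.362123 y=0.000197

class = single-mesh tooth geometry [base-circle involute, m = 4.992, 15T]
pitch radius r_p = m·N/2 = 4.992·15/2 = 37.440000
base radius r_b = r_p·cos α = 37.440000·cos 19.232° = 35.350569
roll angle φ = 1.465° = 0.02556907 rad
x = r_b·(cos φ + φ·sin φ) = 35.362123
y = r_b·(sin φ − φ·cos φ) = 0.000197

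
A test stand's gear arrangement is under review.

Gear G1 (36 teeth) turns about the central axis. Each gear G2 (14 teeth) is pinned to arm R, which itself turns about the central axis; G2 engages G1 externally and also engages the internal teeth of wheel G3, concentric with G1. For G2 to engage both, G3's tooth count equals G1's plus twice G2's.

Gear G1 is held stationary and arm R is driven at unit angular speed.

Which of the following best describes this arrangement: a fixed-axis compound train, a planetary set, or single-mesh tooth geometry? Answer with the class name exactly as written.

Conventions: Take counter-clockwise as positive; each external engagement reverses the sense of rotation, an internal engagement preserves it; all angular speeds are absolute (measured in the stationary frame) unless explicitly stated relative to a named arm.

class = planetary set [G3 = 36+2·14 = 64; Willis about the carrier]
classification: planetary set

planetary set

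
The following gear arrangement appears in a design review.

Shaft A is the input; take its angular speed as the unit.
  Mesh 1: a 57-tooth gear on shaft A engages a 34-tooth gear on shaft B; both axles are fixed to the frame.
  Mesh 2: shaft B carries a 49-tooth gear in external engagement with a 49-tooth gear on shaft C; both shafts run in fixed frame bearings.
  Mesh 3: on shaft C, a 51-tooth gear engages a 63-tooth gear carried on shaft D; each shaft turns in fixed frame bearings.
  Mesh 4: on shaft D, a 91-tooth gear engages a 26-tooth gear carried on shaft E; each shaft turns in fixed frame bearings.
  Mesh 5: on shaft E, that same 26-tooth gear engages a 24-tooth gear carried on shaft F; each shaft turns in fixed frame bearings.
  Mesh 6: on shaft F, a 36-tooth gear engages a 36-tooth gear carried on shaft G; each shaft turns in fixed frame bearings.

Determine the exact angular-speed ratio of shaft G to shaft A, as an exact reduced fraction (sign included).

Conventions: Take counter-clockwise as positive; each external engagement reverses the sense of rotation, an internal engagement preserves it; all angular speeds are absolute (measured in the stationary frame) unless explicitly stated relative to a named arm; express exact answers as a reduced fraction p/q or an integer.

class = fixed-axis compound train [6 meshes; 6 ratios multiply, 6 sense flips]
mesh 1 [57T→34T]: running ratio 57/34, sense −
mesh 2 [49T→49T]: running ratio 57/34, sense +
mesh 3 [51T→63T]: running ratio 19/14, sense −
mesh 4 [91T→26T]: running ratio 19/4, sense +
mesh 5 [26T→24T]: running ratio 247/48, sense −
mesh 6 [36T→36T]: running ratio 247/48, sense +
ω_out/ω_in = 247/48

247/48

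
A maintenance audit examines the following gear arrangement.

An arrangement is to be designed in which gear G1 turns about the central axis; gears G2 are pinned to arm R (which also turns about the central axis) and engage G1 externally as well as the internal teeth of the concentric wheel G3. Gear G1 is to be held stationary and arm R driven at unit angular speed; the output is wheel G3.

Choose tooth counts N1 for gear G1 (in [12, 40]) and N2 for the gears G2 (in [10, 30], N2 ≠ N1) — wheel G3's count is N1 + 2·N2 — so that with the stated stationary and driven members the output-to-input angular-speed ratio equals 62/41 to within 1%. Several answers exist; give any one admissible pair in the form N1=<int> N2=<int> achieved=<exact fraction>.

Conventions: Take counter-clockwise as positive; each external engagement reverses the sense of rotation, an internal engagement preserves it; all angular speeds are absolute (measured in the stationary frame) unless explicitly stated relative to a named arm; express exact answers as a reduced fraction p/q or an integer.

N1=21 N2=10 achieved=62/41

planetary set to be sized for 62/41 (Willis relation)
Willis with ω_sun = 0: ω_ring/ω_arm = (N1+N3)/N3; set equal to 62/41  ⇒  N3/N1 = 1/(62/41 − 1) = 41/21
N3 = N1 + 2·N2  ⇒  N2/N1 = (N3/N1 − 1)/2 = (41/21 − 1)/2 = 10/21
smallest multiple with N1 ≥ 12 and N2 ≥ 10: k = 1  ⇒  N1 = 1·21 = 21, N2 = 1·10 = 10 (N1 ≤ 40, N2 ≤ 30, N2 ≠ N1 ✓), N3 = 21 + 2·10 = 41
check: (N1+N3)/N3 with N1 = 21, N3 = 41 gives 62/41; |achieved − target| = 0 ≤ 31/2050 ✓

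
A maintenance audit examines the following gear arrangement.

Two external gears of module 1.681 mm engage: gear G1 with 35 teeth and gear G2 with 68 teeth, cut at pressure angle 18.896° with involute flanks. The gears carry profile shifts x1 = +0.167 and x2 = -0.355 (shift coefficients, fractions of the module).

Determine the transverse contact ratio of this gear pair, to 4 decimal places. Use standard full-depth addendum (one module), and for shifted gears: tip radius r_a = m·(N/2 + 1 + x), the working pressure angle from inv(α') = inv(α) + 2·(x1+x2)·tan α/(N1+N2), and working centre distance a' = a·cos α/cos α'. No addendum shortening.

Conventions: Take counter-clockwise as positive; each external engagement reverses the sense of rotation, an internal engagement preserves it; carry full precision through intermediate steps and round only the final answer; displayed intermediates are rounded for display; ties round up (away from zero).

recognized (one external pair, fixed centres): single-mesh tooth geometry, m = 1.681, N1 = 35, N2 = 68
base radii: r_b1 = 27.832131, r_b2 = 54.073855
tip radii: r_a1 = 31.379227, r_a2 = 58.238245
inv(α') = inv(18.896°) + 2·(+0.167-0.355)·tan α/(35+68) = 0.01125156  ⇒  α' = 18.26243°
a' = a·cos α / cos α' = 86.5715·cos 18.896°/cos 18.26243° = 86.250312
action lengths: √(r_a1²−r_b1²) = 14.492355, √(r_a2²−r_b2²) = 21.626636
base pitch p_b = π·m·cos α = 4.996413
CR = (14.492355 + 21.626636 − 86.250312·sin 18.26243°)/4.996413 = 1.819455
contact ratio ≈ 1.8195

1.8195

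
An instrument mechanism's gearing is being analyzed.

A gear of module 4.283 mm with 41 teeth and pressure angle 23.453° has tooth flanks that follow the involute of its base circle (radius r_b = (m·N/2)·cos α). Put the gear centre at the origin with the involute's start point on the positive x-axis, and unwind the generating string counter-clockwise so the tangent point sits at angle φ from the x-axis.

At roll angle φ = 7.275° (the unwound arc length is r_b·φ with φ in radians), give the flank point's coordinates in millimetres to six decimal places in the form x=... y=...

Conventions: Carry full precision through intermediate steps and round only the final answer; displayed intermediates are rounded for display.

single-mesh involute tooth geometry (41T wheel at module 4.283)
pitch radius r_p = m·N/2 = 4.283·41/2 = 87.801500
base radius r_b = r_p·cos α = 87.801500·cos 23.453° = 80.547943
roll angle φ = 7.275° = 0.12697270 rad
x = r_b·(cos φ + φ·sin φ) = 81.194628
y = r_b·(sin φ − φ·cos φ) = 0.054874

x=81.194628 y=0.054874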